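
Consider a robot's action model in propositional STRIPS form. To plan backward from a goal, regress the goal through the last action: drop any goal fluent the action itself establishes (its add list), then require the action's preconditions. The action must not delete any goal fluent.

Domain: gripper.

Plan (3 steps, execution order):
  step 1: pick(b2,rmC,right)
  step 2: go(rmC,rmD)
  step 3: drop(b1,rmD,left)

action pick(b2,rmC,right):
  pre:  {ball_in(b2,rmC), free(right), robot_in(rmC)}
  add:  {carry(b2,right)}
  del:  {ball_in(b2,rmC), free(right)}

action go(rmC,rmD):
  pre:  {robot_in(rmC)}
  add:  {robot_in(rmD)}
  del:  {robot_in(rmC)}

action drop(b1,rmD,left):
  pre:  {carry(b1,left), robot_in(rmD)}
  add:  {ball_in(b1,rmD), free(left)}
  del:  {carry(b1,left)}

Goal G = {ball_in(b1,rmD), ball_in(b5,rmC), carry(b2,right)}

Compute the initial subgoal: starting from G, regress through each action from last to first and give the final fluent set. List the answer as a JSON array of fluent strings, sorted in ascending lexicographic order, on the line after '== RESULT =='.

Regress step by step:
  through step 3 (drop(b1,rmD,left)): drop {ball_in(b1,rmD)}, keep {ball_in(b5,rmC), carry(b2,right)}, require {carry(b1,left), robot_in(rmD)}
    → {ball_in(b5,rmC), carry(b1,left), carry(b2,right), robot_in(rmD)}
  through step 2 (go(rmC,rmD)): drop {robot_in(rmD)}, keep {ball_in(b5,rmC), carry(b1,left), carry(b2,right)}, require {robot_in(rmC)}
    → {ball_in(b5,rmC), carry(b1,left), carry(b2,right), robot_in(rmC)}
  through step 1 (pick(b2,rmC,right)): drop {carry(b2,right)}, keep {ball_in(b5,rmC), carry(b1,left), robot_in(rmC)}, require {ball_in(b2,rmC), free(right), robot_in(rmC)}
    → {ball_in(b2,rmC), ball_in(b5,rmC), carry(b1,left), free(right), robot_in(rmC)}

== RESULT ==
["ball_in(b2,rmC)", "ball_in(b5,rmC)", "carry(b1,left)", "free(right)", "robot_in(rmC)"]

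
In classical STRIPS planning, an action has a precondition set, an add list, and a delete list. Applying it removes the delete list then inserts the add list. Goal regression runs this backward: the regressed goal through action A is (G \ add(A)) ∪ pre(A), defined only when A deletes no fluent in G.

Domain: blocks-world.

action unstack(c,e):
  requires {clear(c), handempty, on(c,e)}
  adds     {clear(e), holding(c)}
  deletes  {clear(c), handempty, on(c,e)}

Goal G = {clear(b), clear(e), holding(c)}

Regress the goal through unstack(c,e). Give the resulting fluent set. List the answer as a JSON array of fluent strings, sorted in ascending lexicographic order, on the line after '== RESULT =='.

Regress:
  G ∩ del = {}  (empty — regression defined)
  G \ add = {clear(b), clear(e), holding(c)} \ {clear(e), holding(c)} = {clear(b)}
  ∪ pre   = {clear(b)} ∪ {clear(c), handempty, on(c,e)}
          = {clear(b), clear(c), handempty, on(c,e)}

== RESULT ==
["clear(b)", "clear(c)", "handempty", "on(c,e)"]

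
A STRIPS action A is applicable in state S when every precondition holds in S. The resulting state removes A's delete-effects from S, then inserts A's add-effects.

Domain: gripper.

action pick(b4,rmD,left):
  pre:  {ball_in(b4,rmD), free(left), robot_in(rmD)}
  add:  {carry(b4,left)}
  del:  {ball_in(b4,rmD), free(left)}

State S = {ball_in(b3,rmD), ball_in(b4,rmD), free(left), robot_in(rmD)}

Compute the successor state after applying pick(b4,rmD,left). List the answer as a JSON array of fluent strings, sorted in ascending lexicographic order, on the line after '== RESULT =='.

Progress:
  pre ⊆ S: {ball_in(b4,rmD), free(left), robot_in(rmD)} ⊆ S  — applicable
  S \ del = {ball_in(b3,rmD), robot_in(rmD)}
  ∪ add   = {ball_in(b3,rmD), carry(b4,left), robot_in(rmD)}

== RESULT ==
["ball_in(b3,rmD)", "carry(b4,left)", "robot_in(rmD)"]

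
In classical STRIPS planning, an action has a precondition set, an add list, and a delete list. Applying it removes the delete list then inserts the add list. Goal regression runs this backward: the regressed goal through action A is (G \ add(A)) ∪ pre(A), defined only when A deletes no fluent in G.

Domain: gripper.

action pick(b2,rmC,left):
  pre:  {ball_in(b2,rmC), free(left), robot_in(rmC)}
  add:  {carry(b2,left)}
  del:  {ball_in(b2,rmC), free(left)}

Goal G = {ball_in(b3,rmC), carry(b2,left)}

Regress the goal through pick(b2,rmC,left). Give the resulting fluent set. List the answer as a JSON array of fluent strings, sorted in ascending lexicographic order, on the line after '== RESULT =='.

Compute (G \ add) ∪ pre:
  G ∩ del = {}  (empty — regression defined)
  G \ add = {ball_in(b3,rmC), carry(b2,left)} \ {carry(b2,left)} = {ball_in(b3,rmC)}
  ∪ pre   = {ball_in(b3,rmC)} ∪ {ball_in(b2,rmC), free(left), robot_in(rmC)}
          = {ball_in(b2,rmC), ball_in(b3,rmC), free(left), robot_in(rmC)}

== RESULT ==
["ball_in(b2,rmC)", "ball_in(b3,rmC)", "free(left)", "robot_in(rmC)"]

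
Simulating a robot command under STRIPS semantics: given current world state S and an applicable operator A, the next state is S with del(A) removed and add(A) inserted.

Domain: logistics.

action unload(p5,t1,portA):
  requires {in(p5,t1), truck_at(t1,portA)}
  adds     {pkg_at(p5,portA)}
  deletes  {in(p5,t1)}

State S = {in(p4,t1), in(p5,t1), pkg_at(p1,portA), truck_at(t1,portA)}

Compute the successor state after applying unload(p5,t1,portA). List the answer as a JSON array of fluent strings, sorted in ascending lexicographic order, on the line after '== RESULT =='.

Compute (S \ del) ∪ add:
  pre ⊆ S: {in(p5,t1), truck_at(t1,portA)} ⊆ S  — applicable
  S \ del = {in(p4,t1), pkg_at(p1,portA), truck_at(t1,portA)}
  ∪ add   = {in(p4,t1), pkg_at(p1,portA), pkg_at(p5,portA), truck_at(t1,portA)}

== RESULT ==
["in(p4,t1)", "pkg_at(p1,portA)", "pkg_at(p5,portA)", "truck_at(t1,portA)"]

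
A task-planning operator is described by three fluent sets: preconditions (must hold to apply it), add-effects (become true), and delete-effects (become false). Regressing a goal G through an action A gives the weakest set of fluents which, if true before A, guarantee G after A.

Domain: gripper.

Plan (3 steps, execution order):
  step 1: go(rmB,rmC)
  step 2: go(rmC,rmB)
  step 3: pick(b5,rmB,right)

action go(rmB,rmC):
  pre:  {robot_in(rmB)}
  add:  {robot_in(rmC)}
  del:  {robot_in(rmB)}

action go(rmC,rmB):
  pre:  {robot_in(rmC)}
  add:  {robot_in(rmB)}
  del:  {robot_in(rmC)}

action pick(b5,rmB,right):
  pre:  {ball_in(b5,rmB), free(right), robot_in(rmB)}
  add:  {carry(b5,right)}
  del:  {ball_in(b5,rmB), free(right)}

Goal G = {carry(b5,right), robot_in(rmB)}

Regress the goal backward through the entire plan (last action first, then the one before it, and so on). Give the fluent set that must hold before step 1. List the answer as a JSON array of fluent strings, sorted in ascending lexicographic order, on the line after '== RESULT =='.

Work backward from the goal:
  through step 3 (pick(b5,rmB,right)): drop {carry(b5,right)}, keep {robot_in(rmB)}, require {ball_in(b5,rmB), free(right), robot_in(rmB)}
    → {ball_in(b5,rmB), free(right), robot_in(rmB)}
  through step 2 (go(rmC,rmB)): drop {robot_in(rmB)}, keep {ball_in(b5,rmB), free(right)}, require {robot_in(rmC)}
    → {ball_in(b5,rmB), free(right), robot_in(rmC)}
  through step 1 (go(rmB,rmC)): drop {robot_in(rmC)}, keep {ball_in(b5,rmB), free(right)}, require {robot_in(rmB)}
    → {ball_in(b5,rmB), free(right), robot_in(rmB)}

== RESULT ==
["ball_in(b5,rmB)", "free(right)", "robot_in(rmB)"]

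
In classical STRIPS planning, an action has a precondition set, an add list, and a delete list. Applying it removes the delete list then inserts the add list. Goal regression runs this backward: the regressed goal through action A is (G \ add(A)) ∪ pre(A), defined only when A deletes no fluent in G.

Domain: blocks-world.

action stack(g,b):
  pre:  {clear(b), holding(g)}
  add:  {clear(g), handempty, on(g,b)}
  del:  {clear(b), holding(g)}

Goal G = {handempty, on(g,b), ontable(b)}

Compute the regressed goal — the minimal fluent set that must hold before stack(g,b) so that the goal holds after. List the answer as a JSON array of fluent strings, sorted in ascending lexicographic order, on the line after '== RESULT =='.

Compute (G \ add) ∪ pre:
  G ∩ del = {}  (empty — regression defined)
  G \ add = {handempty, on(g,b), ontable(b)} \ {clear(g), handempty, on(g,b)} = {ontable(b)}
  ∪ pre   = {ontable(b)} ∪ {clear(b), holding(g)}
          = {clear(b), holding(g), ontable(b)}

== RESULT ==
["clear(b)", "holding(g)", "ontable(b)"]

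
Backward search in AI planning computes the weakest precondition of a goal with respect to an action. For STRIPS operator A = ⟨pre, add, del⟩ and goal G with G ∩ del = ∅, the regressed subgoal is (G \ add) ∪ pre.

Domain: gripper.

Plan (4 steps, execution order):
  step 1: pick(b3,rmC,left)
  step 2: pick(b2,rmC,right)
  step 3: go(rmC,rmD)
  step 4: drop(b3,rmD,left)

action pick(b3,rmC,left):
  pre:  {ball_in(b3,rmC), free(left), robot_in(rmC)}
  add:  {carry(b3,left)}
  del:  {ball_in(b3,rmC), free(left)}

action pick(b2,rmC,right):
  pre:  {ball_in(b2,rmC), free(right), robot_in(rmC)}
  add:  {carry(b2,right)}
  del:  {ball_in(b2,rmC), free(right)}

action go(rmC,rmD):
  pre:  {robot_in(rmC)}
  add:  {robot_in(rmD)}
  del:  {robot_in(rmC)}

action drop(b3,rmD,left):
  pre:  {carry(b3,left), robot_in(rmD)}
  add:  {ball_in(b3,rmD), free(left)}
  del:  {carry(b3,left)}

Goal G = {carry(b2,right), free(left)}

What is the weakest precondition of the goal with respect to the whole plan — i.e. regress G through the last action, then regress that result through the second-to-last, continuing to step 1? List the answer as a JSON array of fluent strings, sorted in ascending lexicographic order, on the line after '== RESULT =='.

Work backward from the goal:
  through step 4 (drop(b3,rmD,left)): drop {free(left)}, keep {carry(b2,right)}, require {carry(b3,left), robot_in(rmD)}
    → {carry(b2,right), carry(b3,left), robot_in(rmD)}
  through step 3 (go(rmC,rmD)): drop {robot_in(rmD)}, keep {carry(b2,right), carry(b3,left)}, require {robot_in(rmC)}
    → {carry(b2,right), carry(b3,left), robot_in(rmC)}
  through step 2 (pick(b2,rmC,right)): drop {carry(b2,right)}, keep {carry(b3,left), robot_in(rmC)}, require {ball_in(b2,rmC), free(right), robot_in(rmC)}
    → {ball_in(b2,rmC), carry(b3,left), free(right), robot_in(rmC)}
  through step 1 (pick(b3,rmC,left)): drop {carry(b3,left)}, keep {ball_in(b2,rmC), free(right), robot_in(rmC)}, require {ball_in(b3,rmC), free(left), robot_in(rmC)}
    → {ball_in(b2,rmC), ball_in(b3,rmC), free(left), free(right), robot_in(rmC)}

== RESULT ==
["ball_in(b2,rmC)", "ball_in(b3,rmC)", "free(left)", "free(right)", "robot_in(rmC)"]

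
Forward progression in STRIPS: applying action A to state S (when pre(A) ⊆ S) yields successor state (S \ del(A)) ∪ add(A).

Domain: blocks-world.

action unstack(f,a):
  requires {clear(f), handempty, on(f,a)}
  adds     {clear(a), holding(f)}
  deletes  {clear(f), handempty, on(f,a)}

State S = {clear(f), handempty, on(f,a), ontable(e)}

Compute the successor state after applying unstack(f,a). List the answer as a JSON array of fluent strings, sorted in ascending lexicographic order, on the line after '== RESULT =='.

Progress:
  pre ⊆ S: {clear(f), handempty, on(f,a)} ⊆ S  — applicable
  S \ del = {ontable(e)}
  ∪ add   = {clear(a), holding(f), ontable(e)}

== RESULT ==
["clear(a)", "holding(f)", "ontable(e)"]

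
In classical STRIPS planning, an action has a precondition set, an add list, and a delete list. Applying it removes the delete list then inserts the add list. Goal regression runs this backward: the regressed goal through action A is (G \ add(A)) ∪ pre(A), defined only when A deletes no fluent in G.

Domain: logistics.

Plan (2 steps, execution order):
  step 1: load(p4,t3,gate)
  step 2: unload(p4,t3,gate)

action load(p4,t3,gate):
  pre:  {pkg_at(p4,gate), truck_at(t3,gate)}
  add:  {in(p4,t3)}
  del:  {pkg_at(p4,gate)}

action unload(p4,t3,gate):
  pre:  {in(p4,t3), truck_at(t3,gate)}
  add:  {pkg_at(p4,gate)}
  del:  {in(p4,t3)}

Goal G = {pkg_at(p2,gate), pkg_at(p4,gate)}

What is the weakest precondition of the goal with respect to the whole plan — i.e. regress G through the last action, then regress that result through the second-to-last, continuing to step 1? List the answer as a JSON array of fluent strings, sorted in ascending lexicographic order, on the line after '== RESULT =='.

Regress step by step:
  through step 2 (unload(p4,t3,gate)): drop {pkg_at(p4,gate)}, keep {pkg_at(p2,gate)}, require {in(p4,t3), truck_at(t3,gate)}
    → {in(p4,t3), pkg_at(p2,gate), truck_at(t3,gate)}
  through step 1 (load(p4,t3,gate)): drop {in(p4,t3)}, keep {pkg_at(p2,gate), truck_at(t3,gate)}, require {pkg_at(p4,gate), truck_at(t3,gate)}
    → {pkg_at(p2,gate), pkg_at(p4,gate), truck_at(t3,gate)}

== RESULT ==
["pkg_at(p2,gate)", "pkg_at(p4,gate)", "truck_at(t3,gate)"]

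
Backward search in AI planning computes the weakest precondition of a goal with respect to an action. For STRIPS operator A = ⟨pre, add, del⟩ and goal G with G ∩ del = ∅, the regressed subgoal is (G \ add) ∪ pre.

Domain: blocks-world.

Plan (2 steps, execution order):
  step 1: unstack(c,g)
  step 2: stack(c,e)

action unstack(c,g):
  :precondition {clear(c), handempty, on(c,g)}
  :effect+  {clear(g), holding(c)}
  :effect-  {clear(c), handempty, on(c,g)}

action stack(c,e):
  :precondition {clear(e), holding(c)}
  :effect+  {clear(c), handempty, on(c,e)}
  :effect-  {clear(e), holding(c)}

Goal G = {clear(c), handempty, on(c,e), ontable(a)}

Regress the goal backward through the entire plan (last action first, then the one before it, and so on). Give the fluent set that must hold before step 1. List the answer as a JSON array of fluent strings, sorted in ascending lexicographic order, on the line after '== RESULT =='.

Regress step by step:
  through step 2 (stack(c,e)): drop {clear(c), handempty, on(c,e)}, keep {ontable(a)}, require {clear(e), holding(c)}
    → {clear(e), holding(c), ontable(a)}
  through step 1 (unstack(c,g)): drop {holding(c)}, keep {clear(e), ontable(a)}, require {clear(c), handempty, on(c,g)}
    → {clear(c), clear(e), handempty, on(c,g), ontable(a)}

== RESULT ==
["clear(c)", "clear(e)", "handempty", "on(c,g)", "ontable(a)"]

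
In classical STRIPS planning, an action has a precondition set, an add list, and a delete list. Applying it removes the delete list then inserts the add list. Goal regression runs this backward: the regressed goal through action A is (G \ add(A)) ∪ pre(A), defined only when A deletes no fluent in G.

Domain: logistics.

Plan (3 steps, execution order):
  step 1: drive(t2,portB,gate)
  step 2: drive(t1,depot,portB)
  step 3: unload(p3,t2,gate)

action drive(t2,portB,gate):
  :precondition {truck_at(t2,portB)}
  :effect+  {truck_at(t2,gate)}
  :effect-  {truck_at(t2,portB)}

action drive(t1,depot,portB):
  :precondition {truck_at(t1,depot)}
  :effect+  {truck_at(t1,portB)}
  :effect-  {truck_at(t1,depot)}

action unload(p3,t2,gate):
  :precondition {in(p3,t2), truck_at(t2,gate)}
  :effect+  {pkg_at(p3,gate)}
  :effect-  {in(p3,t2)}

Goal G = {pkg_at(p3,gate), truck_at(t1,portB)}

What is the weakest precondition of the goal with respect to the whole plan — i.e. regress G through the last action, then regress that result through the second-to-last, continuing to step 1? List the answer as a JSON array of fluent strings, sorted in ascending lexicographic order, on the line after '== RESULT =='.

Regress step by step:
  through step 3 (unload(p3,t2,gate)): drop {pkg_at(p3,gate)}, keep {truck_at(t1,portB)}, require {in(p3,t2), truck_at(t2,gate)}
    → {in(p3,t2), truck_at(t1,portB), truck_at(t2,gate)}
  through step 2 (drive(t1,depot,portB)): drop {truck_at(t1,portB)}, keep {in(p3,t2), truck_at(t2,gate)}, require {truck_at(t1,depot)}
    → {in(p3,t2), truck_at(t1,depot), truck_at(t2,gate)}
  through step 1 (drive(t2,portB,gate)): drop {truck_at(t2,gate)}, keep {in(p3,t2), truck_at(t1,depot)}, require {truck_at(t2,portB)}
    → {in(p3,t2), truck_at(t1,depot), truck_at(t2,portB)}

== RESULT ==
["in(p3,t2)", "truck_at(t1,depot)", "truck_at(t2,portB)"]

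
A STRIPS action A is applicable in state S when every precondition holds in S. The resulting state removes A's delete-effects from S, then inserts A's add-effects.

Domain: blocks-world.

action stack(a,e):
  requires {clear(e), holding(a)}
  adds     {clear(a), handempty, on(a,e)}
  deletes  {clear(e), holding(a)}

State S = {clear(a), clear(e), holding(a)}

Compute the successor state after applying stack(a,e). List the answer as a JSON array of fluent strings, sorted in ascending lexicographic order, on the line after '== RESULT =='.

Compute (S \ del) ∪ add:
  pre ⊆ S: {clear(e), holding(a)} ⊆ S  — applicable
  S \ del = {clear(a)}
  ∪ add   = {clear(a), handempty, on(a,e)}

== RESULT ==
["clear(a)", "handempty", "on(a,e)"]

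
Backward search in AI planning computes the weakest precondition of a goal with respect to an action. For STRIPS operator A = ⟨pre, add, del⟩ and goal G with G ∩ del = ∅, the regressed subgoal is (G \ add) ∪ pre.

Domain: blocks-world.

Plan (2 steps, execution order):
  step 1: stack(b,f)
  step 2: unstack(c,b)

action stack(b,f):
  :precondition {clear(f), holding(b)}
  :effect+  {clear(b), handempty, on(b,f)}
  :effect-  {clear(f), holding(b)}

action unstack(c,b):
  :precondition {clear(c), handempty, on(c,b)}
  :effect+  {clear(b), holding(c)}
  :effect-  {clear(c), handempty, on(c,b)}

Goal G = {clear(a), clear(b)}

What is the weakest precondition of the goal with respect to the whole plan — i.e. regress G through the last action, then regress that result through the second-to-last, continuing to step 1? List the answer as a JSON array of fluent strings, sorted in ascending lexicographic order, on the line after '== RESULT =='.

Work backward from the goal:
  through step 2 (unstack(c,b)): drop {clear(b)}, keep {clear(a)}, require {clear(c), handempty, on(c,b)}
    → {clear(a), clear(c), handempty, on(c,b)}
  through step 1 (stack(b,f)): drop {handempty}, keep {clear(a), clear(c), on(c,b)}, require {clear(f), holding(b)}
    → {clear(a), clear(c), clear(f), holding(b), on(c,b)}

== RESULT ==
["clear(a)", "clear(c)", "clear(f)", "holding(b)", "on(c,b)"]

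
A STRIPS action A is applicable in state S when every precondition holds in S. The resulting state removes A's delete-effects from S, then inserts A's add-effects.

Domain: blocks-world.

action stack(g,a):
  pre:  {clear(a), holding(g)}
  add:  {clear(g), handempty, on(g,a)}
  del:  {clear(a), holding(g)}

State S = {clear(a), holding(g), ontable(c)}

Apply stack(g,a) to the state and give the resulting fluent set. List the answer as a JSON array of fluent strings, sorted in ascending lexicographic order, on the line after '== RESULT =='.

Compute (S \ del) ∪ add:
  pre ⊆ S: {clear(a), holding(g)} ⊆ S  — applicable
  S \ del = {ontable(c)}
  ∪ add   = {clear(g), handempty, on(g,a), ontable(c)}

== RESULT ==
["clear(g)", "handempty", "on(g,a)", "ontable(c)"]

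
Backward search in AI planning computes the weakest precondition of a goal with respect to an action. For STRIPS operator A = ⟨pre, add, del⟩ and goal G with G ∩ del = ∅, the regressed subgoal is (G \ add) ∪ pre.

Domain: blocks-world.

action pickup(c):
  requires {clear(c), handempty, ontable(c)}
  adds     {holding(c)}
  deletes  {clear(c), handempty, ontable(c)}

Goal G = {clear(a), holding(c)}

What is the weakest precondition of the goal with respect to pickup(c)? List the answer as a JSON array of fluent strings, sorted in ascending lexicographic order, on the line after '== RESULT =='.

Compute (G \ add) ∪ pre:
  G ∩ del = {}  (empty — regression defined)
  G \ add = {clear(a), holding(c)} \ {holding(c)} = {clear(a)}
  ∪ pre   = {clear(a)} ∪ {clear(c), handempty, ontable(c)}
          = {clear(a), clear(c), handempty, ontable(c)}

== RESULT ==
["clear(a)", "clear(c)", "handempty", "ontable(c)"]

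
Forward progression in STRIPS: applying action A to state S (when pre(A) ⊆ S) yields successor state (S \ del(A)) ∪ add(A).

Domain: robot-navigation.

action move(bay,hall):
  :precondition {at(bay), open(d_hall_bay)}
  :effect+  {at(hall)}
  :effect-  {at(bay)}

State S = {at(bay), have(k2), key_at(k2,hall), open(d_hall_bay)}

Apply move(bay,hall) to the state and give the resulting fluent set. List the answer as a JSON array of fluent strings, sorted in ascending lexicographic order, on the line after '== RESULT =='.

Compute (S \ del) ∪ add:
  pre ⊆ S: {at(bay), open(d_hall_bay)} ⊆ S  — applicable
  S \ del = {have(k2), key_at(k2,hall), open(d_hall_bay)}
  ∪ add   = {at(hall), have(k2), key_at(k2,hall), open(d_hall_bay)}

== RESULT ==
["at(hall)", "have(k2)", "key_at(k2,hall)", "open(d_hall_bay)"]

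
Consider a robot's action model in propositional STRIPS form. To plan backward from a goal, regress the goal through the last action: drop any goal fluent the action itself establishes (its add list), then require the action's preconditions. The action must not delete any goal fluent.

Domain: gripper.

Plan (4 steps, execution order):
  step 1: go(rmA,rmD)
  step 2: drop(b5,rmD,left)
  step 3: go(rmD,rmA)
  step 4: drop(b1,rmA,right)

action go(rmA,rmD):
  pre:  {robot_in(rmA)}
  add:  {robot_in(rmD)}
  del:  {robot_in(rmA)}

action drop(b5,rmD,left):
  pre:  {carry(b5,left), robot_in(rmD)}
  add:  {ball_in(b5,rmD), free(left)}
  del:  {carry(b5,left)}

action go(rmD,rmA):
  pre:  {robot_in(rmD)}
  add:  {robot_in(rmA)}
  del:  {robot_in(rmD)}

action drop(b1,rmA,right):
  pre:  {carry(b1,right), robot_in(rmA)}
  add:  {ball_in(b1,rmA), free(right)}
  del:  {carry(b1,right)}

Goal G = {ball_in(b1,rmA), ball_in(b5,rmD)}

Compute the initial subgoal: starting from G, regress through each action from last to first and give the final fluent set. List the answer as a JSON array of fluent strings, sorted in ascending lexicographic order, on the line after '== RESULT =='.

Regress step by step:
  through step 4 (drop(b1,rmA,right)): drop {ball_in(b1,rmA)}, keep {ball_in(b5,rmD)}, require {carry(b1,right), robot_in(rmA)}
    → {ball_in(b5,rmD), carry(b1,right), robot_in(rmA)}
  through step 3 (go(rmD,rmA)): drop {robot_in(rmA)}, keep {ball_in(b5,rmD), carry(b1,right)}, require {robot_in(rmD)}
    → {ball_in(b5,rmD), carry(b1,right), robot_in(rmD)}
  through step 2 (drop(b5,rmD,left)): drop {ball_in(b5,rmD)}, keep {carry(b1,right), robot_in(rmD)}, require {carry(b5,left), robot_in(rmD)}
    → {carry(b1,right), carry(b5,left), robot_in(rmD)}
  through step 1 (go(rmA,rmD)): drop {robot_in(rmD)}, keep {carry(b1,right), carry(b5,left)}, require {robot_in(rmA)}
    → {carry(b1,right), carry(b5,left), robot_in(rmA)}

== RESULT ==
["carry(b1,right)", "carry(b5,left)", "robot_in(rmA)"]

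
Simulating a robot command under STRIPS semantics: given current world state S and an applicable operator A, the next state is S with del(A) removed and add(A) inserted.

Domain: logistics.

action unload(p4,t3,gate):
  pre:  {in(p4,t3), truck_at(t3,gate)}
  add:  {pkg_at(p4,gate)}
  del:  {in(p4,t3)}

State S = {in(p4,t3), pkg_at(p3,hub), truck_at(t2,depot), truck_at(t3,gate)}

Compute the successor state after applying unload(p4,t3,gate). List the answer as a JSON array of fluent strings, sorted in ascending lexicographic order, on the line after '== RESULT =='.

Progress:
  pre ⊆ S: {in(p4,t3), truck_at(t3,gate)} ⊆ S  — applicable
  S \ del = {pkg_at(p3,hub), truck_at(t2,depot), truck_at(t3,gate)}
  ∪ add   = {pkg_at(p3,hub), pkg_at(p4,gate), truck_at(t2,depot), truck_at(t3,gate)}

== RESULT ==
["pkg_at(p3,hub)", "pkg_at(p4,gate)", "truck_at(t2,depot)", "truck_at(t3,gate)"]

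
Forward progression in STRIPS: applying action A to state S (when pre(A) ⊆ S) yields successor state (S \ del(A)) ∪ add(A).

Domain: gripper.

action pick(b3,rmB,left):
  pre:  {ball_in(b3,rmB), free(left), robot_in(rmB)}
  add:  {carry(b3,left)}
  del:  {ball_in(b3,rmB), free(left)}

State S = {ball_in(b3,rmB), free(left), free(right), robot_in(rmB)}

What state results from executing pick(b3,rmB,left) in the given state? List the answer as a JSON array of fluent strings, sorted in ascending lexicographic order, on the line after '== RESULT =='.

Progress:
  pre ⊆ S: {ball_in(b3,rmB), free(left), robot_in(rmB)} ⊆ S  — applicable
  S \ del = {free(right), robot_in(rmB)}
  ∪ add   = {carry(b3,left), free(right), robot_in(rmB)}

== RESULT ==
["carry(b3,left)", "free(right)", "robot_in(rmB)"]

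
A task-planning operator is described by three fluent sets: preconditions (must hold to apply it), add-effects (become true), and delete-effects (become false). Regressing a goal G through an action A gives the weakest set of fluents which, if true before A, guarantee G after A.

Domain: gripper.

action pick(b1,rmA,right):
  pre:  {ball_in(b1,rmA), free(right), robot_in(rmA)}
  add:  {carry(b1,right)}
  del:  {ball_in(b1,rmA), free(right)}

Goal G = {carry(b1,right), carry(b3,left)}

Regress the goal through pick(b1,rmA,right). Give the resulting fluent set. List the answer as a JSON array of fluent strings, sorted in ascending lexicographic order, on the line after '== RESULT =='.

Regress:
  G ∩ del = {}  (empty — regression defined)
  G \ add = {carry(b1,right), carry(b3,left)} \ {carry(b1,right)} = {carry(b3,left)}
  ∪ pre   = {carry(b3,left)} ∪ {ball_in(b1,rmA), free(right), robot_in(rmA)}
          = {ball_in(b1,rmA), carry(b3,left), free(right), robot_in(rmA)}

== RESULT ==
["ball_in(b1,rmA)", "carry(b3,left)", "free(right)", "robot_in(rmA)"]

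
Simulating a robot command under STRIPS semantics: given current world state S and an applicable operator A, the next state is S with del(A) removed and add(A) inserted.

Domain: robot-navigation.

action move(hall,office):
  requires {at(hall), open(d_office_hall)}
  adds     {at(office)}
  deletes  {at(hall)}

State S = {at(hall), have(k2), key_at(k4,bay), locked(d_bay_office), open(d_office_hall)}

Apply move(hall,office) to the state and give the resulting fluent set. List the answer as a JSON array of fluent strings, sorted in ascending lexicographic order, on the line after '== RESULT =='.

Compute (S \ del) ∪ add:
  pre ⊆ S: {at(hall), open(d_office_hall)} ⊆ S  — applicable
  S \ del = {have(k2), key_at(k4,bay), locked(d_bay_office), open(d_office_hall)}
  ∪ add   = {at(office), have(k2), key_at(k4,bay), locked(d_bay_office), open(d_office_hall)}

== RESULT ==
["at(office)", "have(k2)", "key_at(k4,bay)", "locked(d_bay_office)", "open(d_office_hall)"]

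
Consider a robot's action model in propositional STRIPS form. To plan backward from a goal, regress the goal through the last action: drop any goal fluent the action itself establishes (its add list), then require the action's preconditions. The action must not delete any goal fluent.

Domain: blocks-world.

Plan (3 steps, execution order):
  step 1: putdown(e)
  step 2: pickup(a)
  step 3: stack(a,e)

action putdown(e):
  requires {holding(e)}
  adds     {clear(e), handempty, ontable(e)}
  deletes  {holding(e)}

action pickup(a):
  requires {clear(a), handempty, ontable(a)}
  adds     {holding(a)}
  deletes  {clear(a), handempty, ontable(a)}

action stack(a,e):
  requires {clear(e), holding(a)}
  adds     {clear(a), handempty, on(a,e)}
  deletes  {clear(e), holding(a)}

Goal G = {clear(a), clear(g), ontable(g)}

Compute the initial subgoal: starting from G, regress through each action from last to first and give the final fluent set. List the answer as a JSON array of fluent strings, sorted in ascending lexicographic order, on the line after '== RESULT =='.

Work backward from the goal:
  through step 3 (stack(a,e)): drop {clear(a)}, keep {clear(g), ontable(g)}, require {clear(e), holding(a)}
    → {clear(e), clear(g), holding(a), ontable(g)}
  through step 2 (pickup(a)): drop {holding(a)}, keep {clear(e), clear(g), ontable(g)}, require {clear(a), handempty, ontable(a)}
    → {clear(a), clear(e), clear(g), handempty, ontable(a), ontable(g)}
  through step 1 (putdown(e)): drop {clear(e), handempty}, keep {clear(a), clear(g), ontable(a), ontable(g)}, require {holding(e)}
    → {clear(a), clear(g), holding(e), ontable(a), ontable(g)}

== RESULT ==
["clear(a)", "clear(g)", "holding(e)", "ontable(a)", "ontable(g)"]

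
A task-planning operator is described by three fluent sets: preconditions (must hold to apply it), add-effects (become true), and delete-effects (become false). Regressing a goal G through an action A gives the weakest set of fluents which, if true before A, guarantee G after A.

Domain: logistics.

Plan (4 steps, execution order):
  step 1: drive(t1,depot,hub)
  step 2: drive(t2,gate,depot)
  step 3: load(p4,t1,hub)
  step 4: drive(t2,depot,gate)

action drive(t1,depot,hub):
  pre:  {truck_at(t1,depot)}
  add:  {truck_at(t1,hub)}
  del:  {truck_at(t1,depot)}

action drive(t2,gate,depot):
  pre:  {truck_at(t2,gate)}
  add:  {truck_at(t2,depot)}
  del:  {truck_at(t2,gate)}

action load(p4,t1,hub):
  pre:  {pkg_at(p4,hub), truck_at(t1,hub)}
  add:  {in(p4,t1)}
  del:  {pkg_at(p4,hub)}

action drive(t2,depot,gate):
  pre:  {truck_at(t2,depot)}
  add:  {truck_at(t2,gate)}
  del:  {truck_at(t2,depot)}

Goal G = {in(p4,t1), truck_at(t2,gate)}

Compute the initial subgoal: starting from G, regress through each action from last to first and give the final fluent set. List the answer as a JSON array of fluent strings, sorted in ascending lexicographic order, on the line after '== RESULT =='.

Work backward from the goal:
  through step 4 (drive(t2,depot,gate)): drop {truck_at(t2,gate)}, keep {in(p4,t1)}, require {truck_at(t2,depot)}
    → {in(p4,t1), truck_at(t2,depot)}
  through step 3 (load(p4,t1,hub)): drop {in(p4,t1)}, keep {truck_at(t2,depot)}, require {pkg_at(p4,hub), truck_at(t1,hub)}
    → {pkg_at(p4,hub), truck_at(t1,hub), truck_at(t2,depot)}
  through step 2 (drive(t2,gate,depot)): drop {truck_at(t2,depot)}, keep {pkg_at(p4,hub), truck_at(t1,hub)}, require {truck_at(t2,gate)}
    → {pkg_at(p4,hub), truck_at(t1,hub), truck_at(t2,gate)}
  through step 1 (drive(t1,depot,hub)): drop {truck_at(t1,hub)}, keep {pkg_at(p4,hub), truck_at(t2,gate)}, require {truck_at(t1,depot)}
    → {pkg_at(p4,hub), truck_at(t1,depot), truck_at(t2,gate)}

== RESULT ==
["pkg_at(p4,hub)", "truck_at(t1,depot)", "truck_at(t2,gate)"]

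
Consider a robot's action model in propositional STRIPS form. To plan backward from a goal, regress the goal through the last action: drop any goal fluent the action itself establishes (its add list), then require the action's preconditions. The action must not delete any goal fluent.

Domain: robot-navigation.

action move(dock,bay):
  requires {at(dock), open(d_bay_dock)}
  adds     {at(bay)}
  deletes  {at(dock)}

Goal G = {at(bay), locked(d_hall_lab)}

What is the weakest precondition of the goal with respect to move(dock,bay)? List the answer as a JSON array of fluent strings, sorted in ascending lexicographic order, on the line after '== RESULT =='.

Compute (G \ add) ∪ pre:
  G ∩ del = {}  (empty — regression defined)
  G \ add = {at(bay), locked(d_hall_lab)} \ {at(bay)} = {locked(d_hall_lab)}
  ∪ pre   = {locked(d_hall_lab)} ∪ {at(dock), open(d_bay_dock)}
          = {at(dock), locked(d_hall_lab), open(d_bay_dock)}

== RESULT ==
["at(dock)", "locked(d_hall_lab)", "open(d_bay_dock)"]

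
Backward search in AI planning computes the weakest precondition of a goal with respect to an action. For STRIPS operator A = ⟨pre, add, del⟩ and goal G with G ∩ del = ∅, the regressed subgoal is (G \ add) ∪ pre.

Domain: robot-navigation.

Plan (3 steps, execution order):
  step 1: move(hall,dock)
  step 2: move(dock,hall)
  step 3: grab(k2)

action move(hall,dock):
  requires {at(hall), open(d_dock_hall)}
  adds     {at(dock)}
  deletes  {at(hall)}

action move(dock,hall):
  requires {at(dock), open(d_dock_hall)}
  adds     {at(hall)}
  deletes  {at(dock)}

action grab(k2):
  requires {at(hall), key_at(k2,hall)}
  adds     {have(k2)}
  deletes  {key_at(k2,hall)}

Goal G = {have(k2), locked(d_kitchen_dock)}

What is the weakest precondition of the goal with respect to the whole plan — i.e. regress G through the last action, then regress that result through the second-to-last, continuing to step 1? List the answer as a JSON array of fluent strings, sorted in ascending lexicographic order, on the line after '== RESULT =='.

Regress step by step:
  through step 3 (grab(k2)): drop {have(k2)}, keep {locked(d_kitchen_dock)}, require {at(hall), key_at(k2,hall)}
    → {at(hall), key_at(k2,hall), locked(d_kitchen_dock)}
  through step 2 (move(dock,hall)): drop {at(hall)}, keep {key_at(k2,hall), locked(d_kitchen_dock)}, require {at(dock), open(d_dock_hall)}
    → {at(dock), key_at(k2,hall), locked(d_kitchen_dock), open(d_dock_hall)}
  through step 1 (move(hall,dock)): drop {at(dock)}, keep {key_at(k2,hall), locked(d_kitchen_dock), open(d_dock_hall)}, require {at(hall), open(d_dock_hall)}
    → {at(hall), key_at(k2,hall), locked(d_kitchen_dock), open(d_dock_hall)}

== RESULT ==
["at(hall)", "key_at(k2,hall)", "locked(d_kitchen_dock)", "open(d_dock_hall)"]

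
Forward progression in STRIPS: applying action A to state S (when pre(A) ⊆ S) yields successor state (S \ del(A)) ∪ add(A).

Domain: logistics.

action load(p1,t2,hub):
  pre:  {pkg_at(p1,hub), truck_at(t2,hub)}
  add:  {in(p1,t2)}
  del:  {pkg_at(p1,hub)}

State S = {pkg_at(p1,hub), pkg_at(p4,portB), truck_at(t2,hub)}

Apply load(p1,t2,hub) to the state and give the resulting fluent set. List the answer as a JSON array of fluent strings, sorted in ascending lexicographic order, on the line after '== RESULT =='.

Compute (S \ del) ∪ add:
  pre ⊆ S: {pkg_at(p1,hub), truck_at(t2,hub)} ⊆ S  — applicable
  S \ del = {pkg_at(p4,portB), truck_at(t2,hub)}
  ∪ add   = {in(p1,t2), pkg_at(p4,portB), truck_at(t2,hub)}

== RESULT ==
["in(p1,t2)", "pkg_at(p4,portB)", "truck_at(t2,hub)"]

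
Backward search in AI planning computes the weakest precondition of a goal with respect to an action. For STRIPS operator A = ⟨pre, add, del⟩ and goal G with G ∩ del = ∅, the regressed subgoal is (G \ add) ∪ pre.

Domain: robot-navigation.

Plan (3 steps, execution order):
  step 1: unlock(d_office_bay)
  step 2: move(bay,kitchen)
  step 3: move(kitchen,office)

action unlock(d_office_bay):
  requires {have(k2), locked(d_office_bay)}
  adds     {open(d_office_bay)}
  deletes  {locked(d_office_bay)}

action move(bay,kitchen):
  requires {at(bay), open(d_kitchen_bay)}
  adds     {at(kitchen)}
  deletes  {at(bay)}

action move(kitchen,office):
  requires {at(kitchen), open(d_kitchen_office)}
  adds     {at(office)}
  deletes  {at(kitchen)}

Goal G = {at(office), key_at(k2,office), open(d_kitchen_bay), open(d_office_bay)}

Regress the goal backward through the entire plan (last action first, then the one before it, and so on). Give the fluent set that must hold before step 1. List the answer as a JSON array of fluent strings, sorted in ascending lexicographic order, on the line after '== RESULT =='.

Work backward from the goal:
  through step 3 (move(kitchen,office)): drop {at(office)}, keep {key_at(k2,office), open(d_kitchen_bay), open(d_office_bay)}, require {at(kitchen), open(d_kitchen_office)}
    → {at(kitchen), key_at(k2,office), open(d_kitchen_bay), open(d_kitchen_office), open(d_office_bay)}
  through step 2 (move(bay,kitchen)): drop {at(kitchen)}, keep {key_at(k2,office), open(d_kitchen_bay), open(d_kitchen_office), open(d_office_bay)}, require {at(bay), open(d_kitchen_bay)}
    → {at(bay), key_at(k2,office), open(d_kitchen_bay), open(d_kitchen_office), open(d_office_bay)}
  through step 1 (unlock(d_office_bay)): drop {open(d_office_bay)}, keep {at(bay), key_at(k2,office), open(d_kitchen_bay), open(d_kitchen_office)}, require {have(k2), locked(d_office_bay)}
    → {at(bay), have(k2), key_at(k2,office), locked(d_office_bay), open(d_kitchen_bay), open(d_kitchen_office)}

== RESULT ==
["at(bay)", "have(k2)", "key_at(k2,office)", "locked(d_office_bay)", "open(d_kitchen_bay)", "open(d_kitchen_office)"]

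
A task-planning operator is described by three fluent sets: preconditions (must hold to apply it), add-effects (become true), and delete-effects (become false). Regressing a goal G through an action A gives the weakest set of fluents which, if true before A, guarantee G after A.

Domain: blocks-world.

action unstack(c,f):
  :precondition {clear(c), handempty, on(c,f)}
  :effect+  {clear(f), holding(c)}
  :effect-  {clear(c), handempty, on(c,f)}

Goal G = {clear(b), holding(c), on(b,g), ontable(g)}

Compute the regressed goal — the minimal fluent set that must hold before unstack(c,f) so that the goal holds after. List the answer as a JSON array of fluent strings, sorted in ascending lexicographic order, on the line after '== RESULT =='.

Compute (G \ add) ∪ pre:
  G ∩ del = {}  (empty — regression defined)
  G \ add = {clear(b), holding(c), on(b,g), ontable(g)} \ {clear(f), holding(c)} = {clear(b), on(b,g), ontable(g)}
  ∪ pre   = {clear(b), on(b,g), ontable(g)} ∪ {clear(c), handempty, on(c,f)}
          = {clear(b), clear(c), handempty, on(b,g), on(c,f), ontable(g)}

== RESULT ==
["clear(b)", "clear(c)", "handempty", "on(b,g)", "on(c,f)", "ontable(g)"]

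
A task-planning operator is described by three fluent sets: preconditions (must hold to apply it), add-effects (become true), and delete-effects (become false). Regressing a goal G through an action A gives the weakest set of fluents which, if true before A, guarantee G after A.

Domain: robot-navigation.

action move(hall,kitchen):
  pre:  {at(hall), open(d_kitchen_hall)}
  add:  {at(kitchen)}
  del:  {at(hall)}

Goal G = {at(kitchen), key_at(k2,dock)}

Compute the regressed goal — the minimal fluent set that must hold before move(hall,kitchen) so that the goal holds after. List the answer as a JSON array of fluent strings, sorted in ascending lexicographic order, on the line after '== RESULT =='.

Regress:
  G ∩ del = {}  (empty — regression defined)
  G \ add = {at(kitchen), key_at(k2,dock)} \ {at(kitchen)} = {key_at(k2,dock)}
  ∪ pre   = {key_at(k2,dock)} ∪ {at(hall), open(d_kitchen_hall)}
          = {at(hall), key_at(k2,dock), open(d_kitchen_hall)}

== RESULT ==
["at(hall)", "key_at(k2,dock)", "open(d_kitchen_hall)"]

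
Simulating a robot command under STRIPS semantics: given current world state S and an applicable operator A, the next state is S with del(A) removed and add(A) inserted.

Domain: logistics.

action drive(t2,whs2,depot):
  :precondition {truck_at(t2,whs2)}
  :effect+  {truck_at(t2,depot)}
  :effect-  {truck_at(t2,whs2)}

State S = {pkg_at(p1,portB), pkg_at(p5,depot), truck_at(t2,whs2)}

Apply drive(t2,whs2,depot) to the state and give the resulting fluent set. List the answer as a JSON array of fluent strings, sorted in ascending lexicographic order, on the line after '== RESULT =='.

Progress:
  pre ⊆ S: {truck_at(t2,whs2)} ⊆ S  — applicable
  S \ del = {pkg_at(p1,portB), pkg_at(p5,depot)}
  ∪ add   = {pkg_at(p1,portB), pkg_at(p5,depot), truck_at(t2,depot)}

== RESULT ==
["pkg_at(p1,portB)", "pkg_at(p5,depot)", "truck_at(t2,depot)"]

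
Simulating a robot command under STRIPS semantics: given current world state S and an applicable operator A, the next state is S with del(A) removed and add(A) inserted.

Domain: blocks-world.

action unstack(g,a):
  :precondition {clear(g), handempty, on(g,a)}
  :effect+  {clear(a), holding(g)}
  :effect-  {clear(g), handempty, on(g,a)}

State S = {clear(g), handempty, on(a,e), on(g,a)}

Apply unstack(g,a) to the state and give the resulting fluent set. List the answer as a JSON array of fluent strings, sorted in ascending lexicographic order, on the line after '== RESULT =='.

Compute (S \ del) ∪ add:
  pre ⊆ S: {clear(g), handempty, on(g,a)} ⊆ S  — applicable
  S \ del = {on(a,e)}
  ∪ add   = {clear(a), holding(g), on(a,e)}

== RESULT ==
["clear(a)", "holding(g)", "on(a,e)"]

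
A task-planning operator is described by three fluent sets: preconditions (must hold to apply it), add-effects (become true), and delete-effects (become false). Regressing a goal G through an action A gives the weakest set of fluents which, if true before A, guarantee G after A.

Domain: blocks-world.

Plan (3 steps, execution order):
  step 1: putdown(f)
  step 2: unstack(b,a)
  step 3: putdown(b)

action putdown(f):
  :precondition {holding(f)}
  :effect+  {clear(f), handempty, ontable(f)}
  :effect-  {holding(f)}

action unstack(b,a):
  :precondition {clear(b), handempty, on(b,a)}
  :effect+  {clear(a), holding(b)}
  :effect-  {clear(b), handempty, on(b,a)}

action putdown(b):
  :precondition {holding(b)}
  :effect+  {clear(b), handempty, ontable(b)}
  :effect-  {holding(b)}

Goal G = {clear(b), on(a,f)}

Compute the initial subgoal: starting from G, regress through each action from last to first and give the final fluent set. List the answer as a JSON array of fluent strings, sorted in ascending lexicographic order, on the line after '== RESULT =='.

Regress step by step:
  through step 3 (putdown(b)): drop {clear(b)}, keep {on(a,f)}, require {holding(b)}
    → {holding(b), on(a,f)}
  through step 2 (unstack(b,a)): drop {holding(b)}, keep {on(a,f)}, require {clear(b), handempty, on(b,a)}
    → {clear(b), handempty, on(a,f), on(b,a)}
  through step 1 (putdown(f)): drop {handempty}, keep {clear(b), on(a,f), on(b,a)}, require {holding(f)}
    → {clear(b), holding(f), on(a,f), on(b,a)}

== RESULT ==
["clear(b)", "holding(f)", "on(a,f)", "on(b,a)"]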